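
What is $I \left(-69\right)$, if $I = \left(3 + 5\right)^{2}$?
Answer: $-4416$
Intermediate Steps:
$I = 64$ ($I = 8^{2} = 64$)
$I \left(-69\right) = 64 \left(-69\right) = -4416$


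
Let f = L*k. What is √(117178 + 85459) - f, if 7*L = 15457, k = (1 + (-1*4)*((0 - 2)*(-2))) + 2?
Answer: 200941/7 + √202637 ≈ 29156.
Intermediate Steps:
k = -13 (k = (1 - (-8)*(-2)) + 2 = (1 - 4*4) + 2 = (1 - 16) + 2 = -15 + 2 = -13)
L = 15457/7 (L = (⅐)*15457 = 15457/7 ≈ 2208.1)
f = -200941/7 (f = (15457/7)*(-13) = -200941/7 ≈ -28706.)
√(117178 + 85459) - f = √(117178 + 85459) - 1*(-200941/7) = √202637 + 200941/7 = 200941/7 + √202637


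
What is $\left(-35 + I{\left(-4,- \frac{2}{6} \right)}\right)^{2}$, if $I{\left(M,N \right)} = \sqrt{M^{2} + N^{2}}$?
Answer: $\frac{\left(105 - \sqrt{145}\right)^{2}}{9} \approx 960.14$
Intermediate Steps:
$\left(-35 + I{\left(-4,- \frac{2}{6} \right)}\right)^{2} = \left(-35 + \sqrt{\left(-4\right)^{2} + \left(- \frac{2}{6}\right)^{2}}\right)^{2} = \left(-35 + \sqrt{16 + \left(\left(-2\right) \frac{1}{6}\right)^{2}}\right)^{2} = \left(-35 + \sqrt{16 + \left(- \frac{1}{3}\right)^{2}}\right)^{2} = \left(-35 + \sqrt{16 + \frac{1}{9}}\right)^{2} = \left(-35 + \sqrt{\frac{145}{9}}\right)^{2} = \left(-35 + \frac{\sqrt{145}}{3}\right)^{2}$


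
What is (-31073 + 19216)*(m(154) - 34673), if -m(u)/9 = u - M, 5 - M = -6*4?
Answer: 424456886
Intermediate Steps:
M = 29 (M = 5 - (-6)*4 = 5 - 1*(-24) = 5 + 24 = 29)
m(u) = 261 - 9*u (m(u) = -9*(u - 1*29) = -9*(u - 29) = -9*(-29 + u) = 261 - 9*u)
(-31073 + 19216)*(m(154) - 34673) = (-31073 + 19216)*((261 - 9*154) - 34673) = -11857*((261 - 1386) - 34673) = -11857*(-1125 - 34673) = -11857*(-35798) = 424456886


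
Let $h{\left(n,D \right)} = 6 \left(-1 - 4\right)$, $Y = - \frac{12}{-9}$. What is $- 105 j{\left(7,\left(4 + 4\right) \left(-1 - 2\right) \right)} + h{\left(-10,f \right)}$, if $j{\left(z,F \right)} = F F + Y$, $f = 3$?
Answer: $-60650$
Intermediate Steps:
$Y = \frac{4}{3}$ ($Y = \left(-12\right) \left(- \frac{1}{9}\right) = \frac{4}{3} \approx 1.3333$)
$h{\left(n,D \right)} = -30$ ($h{\left(n,D \right)} = 6 \left(-5\right) = -30$)
$j{\left(z,F \right)} = \frac{4}{3} + F^{2}$ ($j{\left(z,F \right)} = F F + \frac{4}{3} = F^{2} + \frac{4}{3} = \frac{4}{3} + F^{2}$)
$- 105 j{\left(7,\left(4 + 4\right) \left(-1 - 2\right) \right)} + h{\left(-10,f \right)} = - 105 \left(\frac{4}{3} + \left(\left(4 + 4\right) \left(-1 - 2\right)\right)^{2}\right) - 30 = - 105 \left(\frac{4}{3} + \left(8 \left(-3\right)\right)^{2}\right) - 30 = - 105 \left(\frac{4}{3} + \left(-24\right)^{2}\right) - 30 = - 105 \left(\frac{4}{3} + 576\right) - 30 = \left(-105\right) \frac{1732}{3} - 30 = -60620 - 30 = -60650$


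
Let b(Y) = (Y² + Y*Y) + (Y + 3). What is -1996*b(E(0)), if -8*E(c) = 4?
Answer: -5988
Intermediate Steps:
E(c) = -½ (E(c) = -⅛*4 = -½)
b(Y) = 3 + Y + 2*Y² (b(Y) = (Y² + Y²) + (3 + Y) = 2*Y² + (3 + Y) = 3 + Y + 2*Y²)
-1996*b(E(0)) = -1996*(3 - ½ + 2*(-½)²) = -1996*(3 - ½ + 2*(¼)) = -1996*(3 - ½ + ½) = -1996*3 = -5988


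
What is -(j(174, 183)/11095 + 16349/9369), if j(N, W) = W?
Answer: -183106682/103949055 ≈ -1.7615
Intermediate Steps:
-(j(174, 183)/11095 + 16349/9369) = -(183/11095 + 16349/9369) = -1*183106682/103949055 = -183106682/103949055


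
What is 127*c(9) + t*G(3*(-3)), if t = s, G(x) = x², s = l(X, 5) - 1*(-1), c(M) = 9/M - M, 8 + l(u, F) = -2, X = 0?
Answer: -1745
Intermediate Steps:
l(u, F) = -10 (l(u, F) = -8 - 2 = -10)
c(M) = -M + 9/M
s = -9 (s = -10 - 1*(-1) = -10 + 1 = -9)
t = -9
127*c(9) + t*G(3*(-3)) = 127*(-1*9 + 9/9) - 9*(3*(-3))² = 127*(-9 + 9*(⅑)) - 9*(-9)² = 127*(-9 + 1) - 9*81 = 127*(-8) - 729 = -1016 - 729 = -1745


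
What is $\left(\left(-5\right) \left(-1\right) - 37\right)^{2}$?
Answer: $1024$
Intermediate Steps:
$\left(\left(-5\right) \left(-1\right) - 37\right)^{2} = \left(5 - 37\right)^{2} = \left(-32\right)^{2} = 1024$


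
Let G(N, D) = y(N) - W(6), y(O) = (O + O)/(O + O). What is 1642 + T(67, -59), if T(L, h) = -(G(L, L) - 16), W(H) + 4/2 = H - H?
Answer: 1655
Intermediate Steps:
y(O) = 1 (y(O) = (2*O)/((2*O)) = (2*O)*(1/(2*O)) = 1)
W(H) = -2 (W(H) = -2 + (H - H) = -2 + 0 = -2)
G(N, D) = 3 (G(N, D) = 1 - 1*(-2) = 1 + 2 = 3)
T(L, h) = 13 (T(L, h) = -(3 - 16) = -1*(-13) = 13)
1642 + T(67, -59) = 1642 + 13 = 1655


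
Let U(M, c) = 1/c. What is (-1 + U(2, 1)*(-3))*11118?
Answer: -44472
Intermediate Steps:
(-1 + U(2, 1)*(-3))*11118 = (-1 - 3/1)*11118 = (-1 + 1*(-3))*11118 = (-1 - 3)*11118 = -4*11118 = -44472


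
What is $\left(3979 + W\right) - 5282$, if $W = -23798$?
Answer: $-25101$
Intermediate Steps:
$\left(3979 + W\right) - 5282 = \left(3979 - 23798\right) - 5282 = -19819 - 5282 = -25101$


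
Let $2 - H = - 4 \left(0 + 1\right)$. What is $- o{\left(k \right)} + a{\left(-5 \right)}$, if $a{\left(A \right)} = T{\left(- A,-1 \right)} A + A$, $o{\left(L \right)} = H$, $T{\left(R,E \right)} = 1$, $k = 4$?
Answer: $-16$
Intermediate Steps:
$H = 6$ ($H = 2 - - 4 \left(0 + 1\right) = 2 - - 4 \cdot 1 = 2 - \left(-1\right) 4 = 2 - -4 = 2 + 4 = 6$)
$o{\left(L \right)} = 6$
$a{\left(A \right)} = 2 A$ ($a{\left(A \right)} = 1 A + A = A + A = 2 A$)
$- o{\left(k \right)} + a{\left(-5 \right)} = \left(-1\right) 6 + 2 \left(-5\right) = -6 - 10 = -16$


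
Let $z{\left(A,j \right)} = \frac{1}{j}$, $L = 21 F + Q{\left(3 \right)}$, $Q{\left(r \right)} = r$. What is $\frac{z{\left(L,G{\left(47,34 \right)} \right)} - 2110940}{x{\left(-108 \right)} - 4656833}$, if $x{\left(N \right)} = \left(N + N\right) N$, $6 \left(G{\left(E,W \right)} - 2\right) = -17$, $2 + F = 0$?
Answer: $\frac{10554706}{23167525} \approx 0.45558$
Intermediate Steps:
$F = -2$ ($F = -2 + 0 = -2$)
$G{\left(E,W \right)} = - \frac{5}{6}$ ($G{\left(E,W \right)} = 2 + \frac{1}{6} \left(-17\right) = 2 - \frac{17}{6} = - \frac{5}{6}$)
$x{\left(N \right)} = 2 N^{2}$ ($x{\left(N \right)} = 2 N N = 2 N^{2}$)
$L = -39$ ($L = 21 \left(-2\right) + 3 = -42 + 3 = -39$)
$\frac{z{\left(L,G{\left(47,34 \right)} \right)} - 2110940}{x{\left(-108 \right)} - 4656833} = \frac{\frac{1}{- \frac{5}{6}} - 2110940}{2 \left(-108\right)^{2} - 4656833} = \frac{- \frac{6}{5} - 2110940}{2 \cdot 11664 - 4656833} = - \frac{10554706}{5 \left(23328 - 4656833\right)} = - \frac{10554706}{5 \left(-4633505\right)} = \left(- \frac{10554706}{5}\right) \left(- \frac{1}{4633505}\right) = \frac{10554706}{23167525}$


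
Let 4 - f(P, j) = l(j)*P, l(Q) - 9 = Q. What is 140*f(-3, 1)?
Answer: 4760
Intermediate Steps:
l(Q) = 9 + Q
f(P, j) = 4 - P*(9 + j) (f(P, j) = 4 - (9 + j)*P = 4 - P*(9 + j))
140*f(-3, 1) = 140*(4 - 1*(-3)*(9 + 1)) = 140*(4 - 1*(-3)*10) = 140*(4 + 30) = 140*34 = 4760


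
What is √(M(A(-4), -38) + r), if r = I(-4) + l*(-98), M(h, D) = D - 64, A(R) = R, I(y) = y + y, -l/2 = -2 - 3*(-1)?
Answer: √86 ≈ 9.2736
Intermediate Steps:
l = -2 (l = -2*(-2 - 3*(-1)) = -2*(-2 + 3) = -2*1 = -2)
I(y) = 2*y
M(h, D) = -64 + D
r = 188 (r = 2*(-4) - 2*(-98) = -8 + 196 = 188)
√(M(A(-4), -38) + r) = √((-64 - 38) + 188) = √(-102 + 188) = √86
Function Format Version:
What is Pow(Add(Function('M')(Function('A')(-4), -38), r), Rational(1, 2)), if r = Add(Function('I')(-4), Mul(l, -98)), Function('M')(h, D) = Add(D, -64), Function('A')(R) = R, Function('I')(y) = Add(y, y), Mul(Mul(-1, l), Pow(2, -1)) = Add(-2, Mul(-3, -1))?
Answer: Pow(86, Rational(1, 2)) ≈ 9.2736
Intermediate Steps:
l = -2 (l = Mul(-2, Add(-2, Mul(-3, -1))) = Mul(-2, Add(-2, 3)) = Mul(-2, 1) = -2)
Function('I')(y) = Mul(2, y)
Function('M')(h, D) = Add(-64, D)
r = 188 (r = Add(Mul(2, -4), Mul(-2, -98)) = Add(-8, 196) = 188)
Pow(Add(Function('M')(Function('A')(-4), -38), r), Rational(1, 2)) = Pow(Add(Add(-64, -38), 188), Rational(1, 2)) = Pow(Add(-102, 188), Rational(1, 2)) = Pow(86, Rational(1, 2))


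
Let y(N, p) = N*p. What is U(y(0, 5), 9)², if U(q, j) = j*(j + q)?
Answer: 6561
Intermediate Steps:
U(y(0, 5), 9)² = (9*(9 + 0*5))² = (9*(9 + 0))² = (9*9)² = 81² = 6561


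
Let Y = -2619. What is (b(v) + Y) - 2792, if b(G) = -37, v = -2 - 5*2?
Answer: -5448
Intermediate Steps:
v = -12 (v = -2 - 10 = -12)
(b(v) + Y) - 2792 = (-37 - 2619) - 2792 = -2656 - 2792 = -5448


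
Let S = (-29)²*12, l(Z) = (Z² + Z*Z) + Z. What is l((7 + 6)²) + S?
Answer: 67383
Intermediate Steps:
l(Z) = Z + 2*Z² (l(Z) = (Z² + Z²) + Z = 2*Z² + Z = Z + 2*Z²)
S = 10092 (S = 841*12 = 10092)
l((7 + 6)²) + S = (7 + 6)²*(1 + 2*(7 + 6)²) + 10092 = 13²*(1 + 2*13²) + 10092 = 169*(1 + 2*169) + 10092 = 169*(1 + 338) + 10092 = 169*339 + 10092 = 57291 + 10092 = 67383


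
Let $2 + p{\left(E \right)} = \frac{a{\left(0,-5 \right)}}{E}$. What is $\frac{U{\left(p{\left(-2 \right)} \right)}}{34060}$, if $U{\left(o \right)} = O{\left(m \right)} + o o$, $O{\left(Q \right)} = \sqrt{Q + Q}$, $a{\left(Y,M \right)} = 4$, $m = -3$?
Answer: $\frac{4}{8515} + \frac{i \sqrt{6}}{34060} \approx 0.00046976 + 7.1917 \cdot 10^{-5} i$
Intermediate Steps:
$O{\left(Q \right)} = \sqrt{2} \sqrt{Q}$ ($O{\left(Q \right)} = \sqrt{2 Q} = \sqrt{2} \sqrt{Q}$)
$p{\left(E \right)} = -2 + \frac{4}{E}$
$U{\left(o \right)} = o^{2} + i \sqrt{6}$ ($U{\left(o \right)} = \sqrt{2} \sqrt{-3} + o o = \sqrt{2} i \sqrt{3} + o^{2} = i \sqrt{6} + o^{2} = o^{2} + i \sqrt{6}$)
$\frac{U{\left(p{\left(-2 \right)} \right)}}{34060} = \frac{\left(-2 + \frac{4}{-2}\right)^{2} + i \sqrt{6}}{34060} = \left(\left(-2 + 4 \left(- \frac{1}{2}\right)\right)^{2} + i \sqrt{6}\right) \frac{1}{34060} = \left(\left(-2 - 2\right)^{2} + i \sqrt{6}\right) \frac{1}{34060} = \left(\left(-4\right)^{2} + i \sqrt{6}\right) \frac{1}{34060} = \left(16 + i \sqrt{6}\right) \frac{1}{34060} = \frac{4}{8515} + \frac{i \sqrt{6}}{34060}$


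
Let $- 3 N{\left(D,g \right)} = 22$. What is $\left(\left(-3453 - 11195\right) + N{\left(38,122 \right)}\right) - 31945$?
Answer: $- \frac{139801}{3} \approx -46600.0$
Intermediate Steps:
$N{\left(D,g \right)} = - \frac{22}{3}$ ($N{\left(D,g \right)} = \left(- \frac{1}{3}\right) 22 = - \frac{22}{3}$)
$\left(\left(-3453 - 11195\right) + N{\left(38,122 \right)}\right) - 31945 = \left(\left(-3453 - 11195\right) - \frac{22}{3}\right) - 31945 = \left(-14648 - \frac{22}{3}\right) - 31945 = - \frac{43966}{3} - 31945 = - \frac{139801}{3}$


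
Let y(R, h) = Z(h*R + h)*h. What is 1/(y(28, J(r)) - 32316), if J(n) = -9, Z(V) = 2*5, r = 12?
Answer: -1/32406 ≈ -3.0859e-5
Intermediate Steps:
Z(V) = 10
y(R, h) = 10*h
1/(y(28, J(r)) - 32316) = 1/(10*(-9) - 32316) = 1/(-90 - 32316) = 1/(-32406) = -1/32406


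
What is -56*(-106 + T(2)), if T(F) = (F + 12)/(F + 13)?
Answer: 88256/15 ≈ 5883.7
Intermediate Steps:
T(F) = (12 + F)/(13 + F)
-56*(-106 + T(2)) = -56*(-106 + (12 + 2)/(13 + 2)) = -56*(-106 + 14/15) = -56*(-1576/15) = 88256/15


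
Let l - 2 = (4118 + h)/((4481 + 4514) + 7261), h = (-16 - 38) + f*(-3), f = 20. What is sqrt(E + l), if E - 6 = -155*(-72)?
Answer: sqrt(11528489262)/1016 ≈ 105.68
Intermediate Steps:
h = -114 (h = (-16 - 38) + 20*(-3) = -54 - 60 = -114)
E = 11166 (E = 6 - 155*(-72) = 6 + 11160 = 11166)
l = 9129/4064 (l = 2 + (4118 - 114)/((4481 + 4514) + 7261) = 2 + 4004/(8995 + 7261) = 2 + 4004/16256 = 2 + 4004*(1/16256) = 2 + 1001/4064 = 9129/4064 ≈ 2.2463)
sqrt(E + l) = sqrt(11166 + 9129/4064) = sqrt(45387753/4064) = sqrt(11528489262)/1016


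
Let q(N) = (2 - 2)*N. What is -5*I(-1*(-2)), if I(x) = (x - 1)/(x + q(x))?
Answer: -5/2 ≈ -2.5000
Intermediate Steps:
q(N) = 0 (q(N) = 0*N = 0)
I(x) = (-1 + x)/x (I(x) = (x - 1)/(x + 0) = (-1 + x)/x)
-5*I(-1*(-2)) = -5*(-1 - 1*(-2))/((-1*(-2))) = -5*(-1 + 2)/2 = -5*(½)*1 = -5/2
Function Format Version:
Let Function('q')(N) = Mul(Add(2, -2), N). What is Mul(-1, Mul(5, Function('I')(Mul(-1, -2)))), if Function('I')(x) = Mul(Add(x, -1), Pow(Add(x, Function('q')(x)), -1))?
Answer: Rational(-5, 2) ≈ -2.5000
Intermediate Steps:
Function('q')(N) = 0 (Function('q')(N) = Mul(0, N) = 0)
Function('I')(x) = Mul(Pow(x, -1), Add(-1, x)) (Function('I')(x) = Mul(Add(x, -1), Pow(Add(x, 0), -1)) = Mul(Add(-1, x), Pow(x, -1)) = Mul(Pow(x, -1), Add(-1, x)))
Mul(-1, Mul(5, Function('I')(Mul(-1, -2)))) = Mul(-1, Mul(5, Mul(Pow(Mul(-1, -2), -1), Add(-1, Mul(-1, -2))))) = Mul(-1, Mul(5, Mul(Pow(2, -1), Add(-1, 2)))) = Mul(-1, Mul(5, Mul(Rational(1, 2), 1))) = Mul(-1, Mul(5, Rational(1, 2))) = Mul(-1, Rational(5, 2)) = Rational(-5, 2)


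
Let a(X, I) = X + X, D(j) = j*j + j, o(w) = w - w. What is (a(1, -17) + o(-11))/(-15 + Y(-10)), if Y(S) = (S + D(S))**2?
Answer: 2/6385 ≈ 0.00031323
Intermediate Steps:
o(w) = 0
D(j) = j + j**2 (D(j) = j**2 + j = j + j**2)
a(X, I) = 2*X
Y(S) = (S + S*(1 + S))**2
(a(1, -17) + o(-11))/(-15 + Y(-10)) = (2*1 + 0)/(-15 + (-10)**2*(2 - 10)**2) = (2 + 0)/(-15 + 100*(-8)**2) = 2/(-15 + 100*64) = 2/(-15 + 6400) = 2/6385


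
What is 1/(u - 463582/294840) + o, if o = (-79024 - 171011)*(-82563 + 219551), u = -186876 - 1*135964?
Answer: -232879441747757580600/6799043513 ≈ -3.4252e+10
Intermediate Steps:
u = -322840 (u = -186876 - 135964 = -322840)
o = -34251794580 (o = -250035*136988 = -34251794580)
1/(u - 463582/294840) + o = 1/(-322840 - 463582/294840) - 34251794580 = 1/(-322840 - 463582*1/294840) - 34251794580 = 1/(-322840 - 33113/21060) - 34251794580 = 1/(-6799043513/21060) - 34251794580 = -21060/6799043513 - 34251794580 = -232879441747757580600/6799043513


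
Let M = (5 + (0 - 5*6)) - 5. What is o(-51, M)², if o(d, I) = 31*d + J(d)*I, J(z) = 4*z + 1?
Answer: 20331081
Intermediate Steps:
M = -30 (M = (5 + (0 - 30)) - 5 = (5 - 30) - 5 = -25 - 5 = -30)
J(z) = 1 + 4*z
o(d, I) = 31*d + I*(1 + 4*d) (o(d, I) = 31*d + (1 + 4*d)*I = 31*d + I*(1 + 4*d))
o(-51, M)² = (31*(-51) - 30*(1 + 4*(-51)))² = (-1581 - 30*(1 - 204))² = (-1581 - 30*(-203))² = (-1581 + 6090)² = 4509² = 20331081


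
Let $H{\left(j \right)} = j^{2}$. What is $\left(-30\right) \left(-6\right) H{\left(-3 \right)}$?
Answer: $1620$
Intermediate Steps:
$\left(-30\right) \left(-6\right) H{\left(-3 \right)} = \left(-30\right) \left(-6\right) \left(-3\right)^{2} = 180 \cdot 9 = 1620$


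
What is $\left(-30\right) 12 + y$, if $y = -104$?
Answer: $-464$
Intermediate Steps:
$\left(-30\right) 12 + y = \left(-30\right) 12 - 104 = -360 - 104 = -464$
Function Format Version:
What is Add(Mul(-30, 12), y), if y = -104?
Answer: -464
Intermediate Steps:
Add(Mul(-30, 12), y) = Add(Mul(-30, 12), -104) = Add(-360, -104) = -464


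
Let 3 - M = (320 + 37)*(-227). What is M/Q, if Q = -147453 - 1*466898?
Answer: -81042/614351 ≈ -0.13191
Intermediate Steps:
Q = -614351 (Q = -147453 - 466898 = -614351)
M = 81042 (M = 3 - (320 + 37)*(-227) = 3 - 357*(-227) = 3 - 1*(-81039) = 3 + 81039 = 81042)
M/Q = 81042/(-614351) = 81042*(-1/614351) = -81042/614351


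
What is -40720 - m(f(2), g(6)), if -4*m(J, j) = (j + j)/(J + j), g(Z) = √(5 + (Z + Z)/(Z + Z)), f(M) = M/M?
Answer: -203597/5 - √6/10 ≈ -40720.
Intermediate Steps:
f(M) = 1
g(Z) = √6 (g(Z) = √(5 + (2*Z)/((2*Z))) = √(5 + (2*Z)*(1/(2*Z))) = √(5 + 1) = √6)
m(J, j) = -j/(2*(J + j)) (m(J, j) = -(j + j)/(4*(J + j)) = -2*j/(4*(J + j)) = -j/(2*(J + j)))
-40720 - m(f(2), g(6)) = -40720 - (-1)*√6/(2*1 + 2*√6) = -40720 - (-1)*√6/(2 + 2*√6) = -40720 + √6/(2 + 2*√6)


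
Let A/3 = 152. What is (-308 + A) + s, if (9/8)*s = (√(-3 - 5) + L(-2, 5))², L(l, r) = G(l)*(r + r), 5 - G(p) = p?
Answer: 40468/9 + 2240*I*√2/9 ≈ 4496.4 + 351.98*I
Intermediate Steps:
A = 456 (A = 3*152 = 456)
G(p) = 5 - p
L(l, r) = 2*r*(5 - l) (L(l, r) = (5 - l)*(r + r) = (5 - l)*(2*r) = 2*r*(5 - l))
s = 8*(70 + 2*I*√2)²/9 (s = 8*(√(-3 - 5) + 2*5*(5 - 1*(-2)))²/9 = 8*(√(-8) + 2*5*(5 + 2))²/9 = 8*(2*I*√2 + 2*5*7)²/9 = 8*(2*I*√2 + 70)²/9 = 8*(70 + 2*I*√2)²/9 ≈ 4348.4 + 351.98*I)
(-308 + A) + s = (-308 + 456) + (39136/9 + 2240*I*√2/9) = 148 + (39136/9 + 2240*I*√2/9) = 40468/9 + 2240*I*√2/9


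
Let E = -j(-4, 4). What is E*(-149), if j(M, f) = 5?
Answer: 745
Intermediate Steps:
E = -5 (E = -1*5 = -5)
E*(-149) = -5*(-149) = 745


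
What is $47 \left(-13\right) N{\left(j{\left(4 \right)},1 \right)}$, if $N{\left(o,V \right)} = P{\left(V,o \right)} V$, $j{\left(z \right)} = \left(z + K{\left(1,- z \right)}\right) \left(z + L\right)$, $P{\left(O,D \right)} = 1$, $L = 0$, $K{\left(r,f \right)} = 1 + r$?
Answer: $-611$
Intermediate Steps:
$j{\left(z \right)} = z \left(2 + z\right)$ ($j{\left(z \right)} = \left(z + \left(1 + 1\right)\right) \left(z + 0\right) = \left(z + 2\right) z = \left(2 + z\right) z = z \left(2 + z\right)$)
$N{\left(o,V \right)} = V$ ($N{\left(o,V \right)} = 1 V = V$)
$47 \left(-13\right) N{\left(j{\left(4 \right)},1 \right)} = 47 \left(-13\right) 1 = \left(-611\right) 1 = -611$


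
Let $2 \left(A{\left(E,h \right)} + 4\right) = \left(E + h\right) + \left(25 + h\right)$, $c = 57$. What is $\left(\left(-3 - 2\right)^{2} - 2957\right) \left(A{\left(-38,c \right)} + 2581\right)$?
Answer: $-7703830$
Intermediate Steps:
$A{\left(E,h \right)} = \frac{17}{2} + h + \frac{E}{2}$ ($A{\left(E,h \right)} = -4 + \frac{\left(E + h\right) + \left(25 + h\right)}{2} = -4 + \frac{25 + E + 2 h}{2} = -4 + \left(\frac{25}{2} + h + \frac{E}{2}\right) = \frac{17}{2} + h + \frac{E}{2}$)
$\left(\left(-3 - 2\right)^{2} - 2957\right) \left(A{\left(-38,c \right)} + 2581\right) = \left(\left(-3 - 2\right)^{2} - 2957\right) \left(\left(\frac{17}{2} + 57 + \frac{1}{2} \left(-38\right)\right) + 2581\right) = \left(\left(-5\right)^{2} - 2957\right) \left(\left(\frac{17}{2} + 57 - 19\right) + 2581\right) = \left(25 - 2957\right) \left(\frac{93}{2} + 2581\right) = \left(-2932\right) \frac{5255}{2} = -7703830$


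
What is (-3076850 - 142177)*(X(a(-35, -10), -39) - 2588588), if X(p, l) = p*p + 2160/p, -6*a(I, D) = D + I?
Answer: 33326506055325/4 ≈ 8.3316e+12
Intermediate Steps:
a(I, D) = -D/6 - I/6 (a(I, D) = -(D + I)/6 = -D/6 - I/6)
X(p, l) = p² + 2160/p
(-3076850 - 142177)*(X(a(-35, -10), -39) - 2588588) = (-3076850 - 142177)*((2160 + (-⅙*(-10) - ⅙*(-35))³)/(-⅙*(-10) - ⅙*(-35)) - 2588588) = -3219027*((2160 + (5/3 + 35/6)³)/(5/3 + 35/6) - 2588588) = -3219027*((2160 + (15/2)³)/(15/2) - 2588588) = -3219027*(2*(2160 + 3375/8)/15 - 2588588) = -3219027*((2/15)*(20655/8) - 2588588) = -3219027*(1377/4 - 2588588) = -3219027*(-10352975/4) = 33326506055325/4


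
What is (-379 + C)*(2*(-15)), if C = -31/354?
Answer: 670985/59 ≈ 11373.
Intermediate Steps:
C = -31/354 (C = -31*1/354 = -31/354 ≈ -0.087571)
(-379 + C)*(2*(-15)) = (-379 - 31/354)*(2*(-15)) = -134197/354*(-30) = 670985/59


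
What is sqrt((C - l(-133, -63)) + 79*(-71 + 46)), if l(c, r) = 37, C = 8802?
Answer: sqrt(6790) ≈ 82.401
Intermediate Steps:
sqrt((C - l(-133, -63)) + 79*(-71 + 46)) = sqrt((8802 - 1*37) + 79*(-71 + 46)) = sqrt((8802 - 37) + 79*(-25)) = sqrt(8765 - 1975) = sqrt(6790)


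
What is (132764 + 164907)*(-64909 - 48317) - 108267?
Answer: -33704204913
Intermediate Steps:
(132764 + 164907)*(-64909 - 48317) - 108267 = 297671*(-113226) - 108267 = -33704096646 - 108267 = -33704204913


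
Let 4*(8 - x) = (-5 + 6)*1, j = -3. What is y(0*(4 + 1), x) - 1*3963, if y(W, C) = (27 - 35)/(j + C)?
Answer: -75329/19 ≈ -3964.7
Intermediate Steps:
x = 31/4 (x = 8 - (-5 + 6)/4 = 8 - 1/4 = 31/4 ≈ 7.7500)
y(W, C) = -8/(-3 + C) (y(W, C) = (27 - 35)/(-3 + C) = -8/(-3 + C))
y(0*(4 + 1), x) - 1*3963 = -8/(-3 + 31/4) - 1*3963 = -8/19/4 - 3963 = -8*4/19 - 3963 = -32/19 - 3963 = -75329/19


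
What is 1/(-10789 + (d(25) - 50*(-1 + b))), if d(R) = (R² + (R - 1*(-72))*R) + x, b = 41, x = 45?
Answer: -1/9694 ≈ -0.00010316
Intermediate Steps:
d(R) = 45 + R² + R*(72 + R) (d(R) = (R² + (R - 1*(-72))*R) + 45 = (R² + (R + 72)*R) + 45 = (R² + (72 + R)*R) + 45 = (R² + R*(72 + R)) + 45 = 45 + R² + R*(72 + R))
1/(-10789 + (d(25) - 50*(-1 + b))) = 1/(-10789 + ((45 + 2*25² + 72*25) - 50*(-1 + 41))) = 1/(-10789 + ((45 + 2*625 + 1800) - 50*40)) = 1/(-10789 + ((45 + 1250 + 1800) - 1*2000)) = 1/(-10789 + (3095 - 2000)) = 1/(-10789 + 1095) = 1/(-9694) = -1/9694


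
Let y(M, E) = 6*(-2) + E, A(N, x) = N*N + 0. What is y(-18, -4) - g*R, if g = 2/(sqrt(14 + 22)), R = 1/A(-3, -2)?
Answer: -433/27 ≈ -16.037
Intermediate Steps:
A(N, x) = N**2 (A(N, x) = N**2 + 0 = N**2)
y(M, E) = -12 + E
R = 1/9 (R = 1/((-3)**2) = 1/9 ≈ 0.11111)
g = 1/3 (g = 2/(sqrt(36)) = 2/6 = 2*(1/6) = 1/3 ≈ 0.33333)
y(-18, -4) - g*R = (-12 - 4) - 1/(3*9) = -16 - 1*1/27 = -16 - 1/27 = -433/27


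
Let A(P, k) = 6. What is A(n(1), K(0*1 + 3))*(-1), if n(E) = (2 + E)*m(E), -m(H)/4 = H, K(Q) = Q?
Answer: -6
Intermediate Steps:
m(H) = -4*H
n(E) = -4*E*(2 + E) (n(E) = (2 + E)*(-4*E) = -4*E*(2 + E))
A(n(1), K(0*1 + 3))*(-1) = 6*(-1) = -6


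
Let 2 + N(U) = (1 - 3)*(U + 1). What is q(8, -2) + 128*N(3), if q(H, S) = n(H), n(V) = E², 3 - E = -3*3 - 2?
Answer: -1084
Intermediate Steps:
E = 14 (E = 3 - (-3*3 - 2) = 3 - (-9 - 2) = 3 - 1*(-11) = 3 + 11 = 14)
n(V) = 196 (n(V) = 14² = 196)
q(H, S) = 196
N(U) = -4 - 2*U (N(U) = -2 + (1 - 3)*(U + 1) = -2 - 2*(1 + U) = -2 + (-2 - 2*U) = -4 - 2*U)
q(8, -2) + 128*N(3) = 196 + 128*(-4 - 2*3) = 196 + 128*(-4 - 6) = 196 + 128*(-10) = 196 - 1280 = -1084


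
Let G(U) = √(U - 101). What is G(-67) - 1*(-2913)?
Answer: 2913 + 2*I*√42 ≈ 2913.0 + 12.961*I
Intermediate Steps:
G(U) = √(-101 + U)
G(-67) - 1*(-2913) = √(-101 - 67) - 1*(-2913) = √(-168) + 2913 = 2*I*√42 + 2913 = 2913 + 2*I*√42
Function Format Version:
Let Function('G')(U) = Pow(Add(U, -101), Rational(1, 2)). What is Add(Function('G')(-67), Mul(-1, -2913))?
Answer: Add(2913, Mul(2, I, Pow(42, Rational(1, 2)))) ≈ Add(2913.0, Mul(12.961, I))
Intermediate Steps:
Function('G')(U) = Pow(Add(-101, U), Rational(1, 2))
Add(Function('G')(-67), Mul(-1, -2913)) = Add(Pow(Add(-101, -67), Rational(1, 2)), Mul(-1, -2913)) = Add(Pow(-168, Rational(1, 2)), 2913) = Add(Mul(2, I, Pow(42, Rational(1, 2))), 2913) = Add(2913, Mul(2, I, Pow(42, Rational(1, 2))))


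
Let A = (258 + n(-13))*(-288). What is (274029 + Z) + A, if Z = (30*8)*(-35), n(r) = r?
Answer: 195069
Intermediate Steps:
A = -70560 (A = (258 - 13)*(-288) = 245*(-288) = -70560)
Z = -8400 (Z = 240*(-35) = -8400)
(274029 + Z) + A = (274029 - 8400) - 70560 = 265629 - 70560 = 195069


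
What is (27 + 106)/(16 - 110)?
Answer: -133/94 ≈ -1.4149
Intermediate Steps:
(27 + 106)/(16 - 110) = 133/(-94) = 133*(-1/94) = -133/94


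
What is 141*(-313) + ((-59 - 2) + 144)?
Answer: -44050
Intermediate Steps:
141*(-313) + ((-59 - 2) + 144) = -44133 + (-61 + 144) = -44133 + 83 = -44050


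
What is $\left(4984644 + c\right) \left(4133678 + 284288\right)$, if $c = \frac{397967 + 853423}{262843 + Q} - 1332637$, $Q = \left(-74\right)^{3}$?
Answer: $\frac{2297232565694438582}{142381} \approx 1.6134 \cdot 10^{13}$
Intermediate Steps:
$Q = -405224$
$c = - \frac{189743440087}{142381}$ ($c = \frac{397967 + 853423}{262843 - 405224} - 1332637 = \frac{1251390}{-142381} - 1332637 = 1251390 \left(- \frac{1}{142381}\right) - 1332637 = - \frac{1251390}{142381} - 1332637 = - \frac{189743440087}{142381} \approx -1.3326 \cdot 10^{6}$)
$\left(4984644 + c\right) \left(4133678 + 284288\right) = \left(4984644 - \frac{189743440087}{142381}\right) \left(4133678 + 284288\right) = \frac{519975157277}{142381} \cdot 4417966 = \frac{2297232565694438582}{142381}$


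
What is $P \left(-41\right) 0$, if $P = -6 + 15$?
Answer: $0$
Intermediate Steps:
$P = 9$
$P \left(-41\right) 0 = 9 \left(-41\right) 0 = \left(-369\right) 0 = 0$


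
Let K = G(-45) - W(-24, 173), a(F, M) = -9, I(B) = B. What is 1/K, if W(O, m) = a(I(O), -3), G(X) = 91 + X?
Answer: 1/55 ≈ 0.018182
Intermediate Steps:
W(O, m) = -9
K = 55 (K = (91 - 45) - 1*(-9) = 46 + 9 = 55)
1/K = 1/55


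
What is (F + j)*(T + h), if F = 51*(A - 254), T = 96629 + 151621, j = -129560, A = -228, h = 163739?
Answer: -63504808438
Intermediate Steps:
T = 248250
F = -24582 (F = 51*(-228 - 254) = 51*(-482) = -24582)
(F + j)*(T + h) = (-24582 - 129560)*(248250 + 163739) = -154142*411989 = -63504808438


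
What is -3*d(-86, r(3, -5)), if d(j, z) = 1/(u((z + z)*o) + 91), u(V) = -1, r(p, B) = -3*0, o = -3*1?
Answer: -1/30 ≈ -0.033333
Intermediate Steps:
o = -3
r(p, B) = 0
d(j, z) = 1/90 (d(j, z) = 1/(-1 + 91) = 1/90)
-3*d(-86, r(3, -5)) = -3*1/90 = -1/30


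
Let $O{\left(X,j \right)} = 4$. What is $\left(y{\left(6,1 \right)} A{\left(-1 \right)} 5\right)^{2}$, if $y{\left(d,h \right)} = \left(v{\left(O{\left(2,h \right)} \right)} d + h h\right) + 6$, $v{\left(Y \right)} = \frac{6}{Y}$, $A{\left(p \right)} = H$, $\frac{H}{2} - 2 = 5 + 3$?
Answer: $2560000$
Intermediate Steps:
$H = 20$ ($H = 4 + 2 \left(5 + 3\right) = 4 + 2 \cdot 8 = 4 + 16 = 20$)
$A{\left(p \right)} = 20$
$y{\left(d,h \right)} = 6 + h^{2} + \frac{3 d}{2}$ ($y{\left(d,h \right)} = \left(\frac{6}{4} d + h h\right) + 6 = \left(6 \cdot \frac{1}{4} d + h^{2}\right) + 6 = \left(\frac{3 d}{2} + h^{2}\right) + 6 = \left(h^{2} + \frac{3 d}{2}\right) + 6 = 6 + h^{2} + \frac{3 d}{2}$)
$\left(y{\left(6,1 \right)} A{\left(-1 \right)} 5\right)^{2} = \left(\left(6 + 1^{2} + \frac{3}{2} \cdot 6\right) 20 \cdot 5\right)^{2} = \left(\left(6 + 1 + 9\right) 20 \cdot 5\right)^{2} = \left(16 \cdot 20 \cdot 5\right)^{2} = \left(320 \cdot 5\right)^{2} = 1600^{2} = 2560000$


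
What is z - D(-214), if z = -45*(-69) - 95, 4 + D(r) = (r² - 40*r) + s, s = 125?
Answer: -51467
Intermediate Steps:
D(r) = 121 + r² - 40*r (D(r) = -4 + ((r² - 40*r) + 125) = -4 + (125 + r² - 40*r) = 121 + r² - 40*r)
z = 3010 (z = 3105 - 95 = 3010)
z - D(-214) = 3010 - (121 + (-214)² - 40*(-214)) = 3010 - (121 + 45796 + 8560) = 3010 - 1*54477 = 3010 - 54477 = -51467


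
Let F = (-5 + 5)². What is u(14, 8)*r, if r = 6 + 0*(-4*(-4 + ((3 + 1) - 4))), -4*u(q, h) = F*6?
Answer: 0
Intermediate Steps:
F = 0 (F = 0² = 0)
u(q, h) = 0 (u(q, h) = -0*6 = -¼*0 = 0)
r = 6 (r = 6 + 0*(-4*(-4 + (4 - 4))) = 6 + 0*(-4*(-4 + 0)) = 6 + 0*(-4*(-4)) = 6 + 0*16 = 6 + 0 = 6)
u(14, 8)*r = 0*6 = 0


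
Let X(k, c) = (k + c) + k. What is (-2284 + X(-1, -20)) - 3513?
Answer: -5819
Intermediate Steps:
X(k, c) = c + 2*k (X(k, c) = (c + k) + k = c + 2*k)
(-2284 + X(-1, -20)) - 3513 = (-2284 + (-20 + 2*(-1))) - 3513 = (-2284 + (-20 - 2)) - 3513 = (-2284 - 22) - 3513 = -2306 - 3513 = -5819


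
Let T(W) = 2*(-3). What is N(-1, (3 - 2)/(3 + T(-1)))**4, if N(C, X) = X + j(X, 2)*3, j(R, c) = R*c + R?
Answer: 10000/81 ≈ 123.46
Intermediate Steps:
j(R, c) = R + R*c
T(W) = -6
N(C, X) = 10*X (N(C, X) = X + (X*(1 + 2))*3 = X + (X*3)*3 = X + (3*X)*3 = X + 9*X = 10*X)
N(-1, (3 - 2)/(3 + T(-1)))**4 = (10*((3 - 2)/(3 - 6)))**4 = (10*(1/(-3)))**4 = (10*(1*(-1/3)))**4 = (10*(-1/3))**4 = (-10/3)**4 = 10000/81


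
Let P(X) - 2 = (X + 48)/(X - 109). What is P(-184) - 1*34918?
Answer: -10230252/293 ≈ -34916.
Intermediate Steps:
P(X) = 2 + (48 + X)/(-109 + X) (P(X) = 2 + (X + 48)/(X - 109) = 2 + (48 + X)/(-109 + X))
P(-184) - 1*34918 = (-170 + 3*(-184))/(-109 - 184) - 1*34918 = (-170 - 552)/(-293) - 34918 = -1/293*(-722) - 34918 = 722/293 - 34918 = -10230252/293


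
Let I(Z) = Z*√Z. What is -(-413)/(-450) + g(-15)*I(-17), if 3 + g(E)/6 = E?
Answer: -413/450 + 1836*I*√17 ≈ -0.91778 + 7570.0*I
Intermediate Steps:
g(E) = -18 + 6*E
I(Z) = Z^(3/2)
-(-413)/(-450) + g(-15)*I(-17) = -(-413)/(-450) + (-18 + 6*(-15))*(-17)^(3/2) = -(-413)*(-1)/450 + (-18 - 90)*(-17*I*√17) = -1*413/450 - (-1836)*I*√17 = -413/450 + 1836*I*√17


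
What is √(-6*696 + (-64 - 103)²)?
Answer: √23713 ≈ 153.99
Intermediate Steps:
√(-6*696 + (-64 - 103)²) = √(-4176 + (-167)²) = √(-4176 + 27889) = √23713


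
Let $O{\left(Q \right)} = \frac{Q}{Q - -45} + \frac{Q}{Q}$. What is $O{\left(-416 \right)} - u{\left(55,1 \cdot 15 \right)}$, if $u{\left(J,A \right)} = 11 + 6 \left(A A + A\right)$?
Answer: $- \frac{537534}{371} \approx -1448.9$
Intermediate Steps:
$u{\left(J,A \right)} = 11 + 6 A + 6 A^{2}$ ($u{\left(J,A \right)} = 11 + 6 \left(A^{2} + A\right) = 11 + 6 \left(A + A^{2}\right) = 11 + \left(6 A + 6 A^{2}\right) = 11 + 6 A + 6 A^{2}$)
$O{\left(Q \right)} = 1 + \frac{Q}{45 + Q}$ ($O{\left(Q \right)} = \frac{Q}{Q + 45} + 1 = \frac{Q}{45 + Q} + 1 = 1 + \frac{Q}{45 + Q}$)
$O{\left(-416 \right)} - u{\left(55,1 \cdot 15 \right)} = \frac{45 + 2 \left(-416\right)}{45 - 416} - \left(11 + 6 \cdot 1 \cdot 15 + 6 \left(1 \cdot 15\right)^{2}\right) = \frac{45 - 832}{-371} - \left(11 + 6 \cdot 15 + 6 \cdot 15^{2}\right) = \left(- \frac{1}{371}\right) \left(-787\right) - \left(11 + 90 + 6 \cdot 225\right) = \frac{787}{371} - \left(11 + 90 + 1350\right) = \frac{787}{371} - 1451 = - \frac{537534}{371}$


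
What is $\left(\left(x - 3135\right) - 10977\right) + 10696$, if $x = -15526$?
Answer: $-18942$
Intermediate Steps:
$\left(\left(x - 3135\right) - 10977\right) + 10696 = \left(\left(-15526 - 3135\right) - 10977\right) + 10696 = \left(-18661 - 10977\right) + 10696 = -29638 + 10696 = -18942$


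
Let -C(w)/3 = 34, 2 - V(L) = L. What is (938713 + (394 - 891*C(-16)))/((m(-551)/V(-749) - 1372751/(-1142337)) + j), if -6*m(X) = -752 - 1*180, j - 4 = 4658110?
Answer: 294540834254681/1332058107888311 ≈ 0.22112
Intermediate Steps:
V(L) = 2 - L
j = 4658114 (j = 4 + 4658110 = 4658114)
m(X) = 466/3 (m(X) = -(-752 - 1*180)/6 = -(-752 - 180)/6 = -1/6*(-932) = 466/3)
C(w) = -102 (C(w) = -3*34 = -102)
(938713 + (394 - 891*C(-16)))/((m(-551)/V(-749) - 1372751/(-1142337)) + j) = (938713 + (394 - 891*(-102)))/((466/(3*(2 - 1*(-749))) - 1372751/(-1142337)) + 4658114) = (938713 + (394 + 90882))/((466/(3*(2 + 749)) - 1372751*(-1/1142337)) + 4658114) = (938713 + 91276)/(((466/3)/751 + 1372751/1142337) + 4658114) = 1029989/(((466/3)*(1/751) + 1372751/1142337) + 4658114) = 1029989/((466/2253 + 1372751/1142337) + 4658114) = 1029989/(402793005/285965029 + 4658114) = 1029989/(1332058107888311/285965029) = 1029989*(285965029/1332058107888311) = 294540834254681/1332058107888311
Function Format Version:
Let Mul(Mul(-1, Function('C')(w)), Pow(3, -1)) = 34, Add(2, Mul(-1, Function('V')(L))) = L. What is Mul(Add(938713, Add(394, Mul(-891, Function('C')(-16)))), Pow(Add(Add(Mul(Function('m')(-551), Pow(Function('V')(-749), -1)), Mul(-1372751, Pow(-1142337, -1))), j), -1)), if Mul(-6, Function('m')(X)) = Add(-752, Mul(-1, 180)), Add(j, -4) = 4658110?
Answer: Rational(294540834254681, 1332058107888311) ≈ 0.22112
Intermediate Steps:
Function('V')(L) = Add(2, Mul(-1, L))
j = 4658114 (j = Add(4, 4658110) = 4658114)
Function('m')(X) = Rational(466, 3) (Function('m')(X) = Mul(Rational(-1, 6), Add(-752, Mul(-1, 180))) = Mul(Rational(-1, 6), Add(-752, -180)) = Mul(Rational(-1, 6), -932) = Rational(466, 3))
Function('C')(w) = -102 (Function('C')(w) = Mul(-3, 34) = -102)
Mul(Add(938713, Add(394, Mul(-891, Function('C')(-16)))), Pow(Add(Add(Mul(Function('m')(-551), Pow(Function('V')(-749), -1)), Mul(-1372751, Pow(-1142337, -1))), j), -1)) = Mul(Add(938713, Add(394, Mul(-891, -102))), Pow(Add(Add(Mul(Rational(466, 3), Pow(Add(2, Mul(-1, -749)), -1)), Mul(-1372751, Pow(-1142337, -1))), 4658114), -1)) = Mul(Add(938713, Add(394, 90882)), Pow(Add(Add(Mul(Rational(466, 3), Pow(Add(2, 749), -1)), Mul(-1372751, Rational(-1, 1142337))), 4658114), -1)) = Mul(Add(938713, 91276), Pow(Add(Add(Mul(Rational(466, 3), Pow(751, -1)), Rational(1372751, 1142337)), 4658114), -1)) = Mul(1029989, Pow(Add(Add(Mul(Rational(466, 3), Rational(1, 751)), Rational(1372751, 1142337)), 4658114), -1)) = Mul(1029989, Pow(Add(Add(Rational(466, 2253), Rational(1372751, 1142337)), 4658114), -1)) = Mul(1029989, Pow(Add(Rational(402793005, 285965029), 4658114), -1)) = Mul(1029989, Pow(Rational(1332058107888311, 285965029), -1)) = Mul(1029989, Rational(285965029, 1332058107888311)) = Rational(294540834254681, 1332058107888311)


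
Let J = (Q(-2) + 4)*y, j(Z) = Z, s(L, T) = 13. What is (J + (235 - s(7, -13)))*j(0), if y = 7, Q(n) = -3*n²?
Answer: 0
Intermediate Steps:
J = -56 (J = (-3*(-2)² + 4)*7 = (-3*4 + 4)*7 = (-12 + 4)*7 = -8*7 = -56)
(J + (235 - s(7, -13)))*j(0) = (-56 + (235 - 1*13))*0 = (-56 + (235 - 13))*0 = (-56 + 222)*0 = 166*0 = 0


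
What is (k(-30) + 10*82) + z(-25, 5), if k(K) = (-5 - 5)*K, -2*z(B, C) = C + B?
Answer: 1130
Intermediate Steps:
z(B, C) = -B/2 - C/2 (z(B, C) = -(C + B)/2 = -(B + C)/2 = -B/2 - C/2)
k(K) = -10*K
(k(-30) + 10*82) + z(-25, 5) = (-10*(-30) + 10*82) + (-½*(-25) - ½*5) = (300 + 820) + (25/2 - 5/2) = 1120 + 10 = 1130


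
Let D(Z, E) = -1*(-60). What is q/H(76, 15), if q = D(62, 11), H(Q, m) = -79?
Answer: -60/79 ≈ -0.75949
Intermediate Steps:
D(Z, E) = 60
q = 60
q/H(76, 15) = 60/(-79) = 60*(-1/79) = -60/79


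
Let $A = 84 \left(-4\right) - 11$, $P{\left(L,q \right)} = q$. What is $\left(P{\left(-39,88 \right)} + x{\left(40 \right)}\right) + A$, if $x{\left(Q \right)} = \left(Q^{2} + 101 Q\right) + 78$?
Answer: $5459$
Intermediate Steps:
$x{\left(Q \right)} = 78 + Q^{2} + 101 Q$
$A = -347$ ($A = -336 - 11 = -347$)
$\left(P{\left(-39,88 \right)} + x{\left(40 \right)}\right) + A = \left(88 + \left(78 + 40^{2} + 101 \cdot 40\right)\right) - 347 = \left(88 + \left(78 + 1600 + 4040\right)\right) - 347 = \left(88 + 5718\right) - 347 = 5806 - 347 = 5459$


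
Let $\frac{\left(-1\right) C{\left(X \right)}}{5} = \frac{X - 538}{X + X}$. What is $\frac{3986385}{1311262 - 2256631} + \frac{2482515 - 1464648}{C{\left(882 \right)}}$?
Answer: $- \frac{141452777846531}{135502890} \approx -1.0439 \cdot 10^{6}$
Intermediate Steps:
$C{\left(X \right)} = - \frac{5 \left(-538 + X\right)}{2 X}$ ($C{\left(X \right)} = - 5 \frac{X - 538}{X + X} = - 5 \frac{-538 + X}{2 X} = - \frac{5 \left(-538 + X\right)}{2 X}$)
$\frac{3986385}{1311262 - 2256631} + \frac{2482515 - 1464648}{C{\left(882 \right)}} = \frac{3986385}{1311262 - 2256631} + \frac{2482515 - 1464648}{- \frac{5}{2} + \frac{1345}{882}} = \frac{3986385}{-945369} + \frac{2482515 - 1464648}{- \frac{5}{2} + 1345 \cdot \frac{1}{882}} = 3986385 \left(- \frac{1}{945369}\right) + \frac{1017867}{- \frac{5}{2} + \frac{1345}{882}} = - \frac{1328795}{315123} + \frac{1017867}{- \frac{430}{441}} = - \frac{1328795}{315123} + 1017867 \left(- \frac{441}{430}\right) = - \frac{1328795}{315123} - \frac{448879347}{430} = - \frac{141452777846531}{135502890}$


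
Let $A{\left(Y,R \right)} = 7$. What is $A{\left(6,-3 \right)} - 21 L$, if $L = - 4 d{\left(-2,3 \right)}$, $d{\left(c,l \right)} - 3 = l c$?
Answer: $-245$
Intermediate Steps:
$d{\left(c,l \right)} = 3 + c l$ ($d{\left(c,l \right)} = 3 + l c = 3 + c l$)
$L = 12$ ($L = - 4 \left(3 - 6\right) = \left(-4\right) \left(-3\right) = 12$)
$A{\left(6,-3 \right)} - 21 L = 7 - 252 = -245$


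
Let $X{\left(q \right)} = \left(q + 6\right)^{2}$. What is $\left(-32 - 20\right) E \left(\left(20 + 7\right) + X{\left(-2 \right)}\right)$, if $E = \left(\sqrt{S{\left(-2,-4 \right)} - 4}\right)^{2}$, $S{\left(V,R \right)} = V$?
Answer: $13416$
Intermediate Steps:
$X{\left(q \right)} = \left(6 + q\right)^{2}$
$E = -6$ ($E = \left(\sqrt{-2 - 4}\right)^{2} = \left(\sqrt{-6}\right)^{2} = \left(i \sqrt{6}\right)^{2} = -6$)
$\left(-32 - 20\right) E \left(\left(20 + 7\right) + X{\left(-2 \right)}\right) = \left(-32 - 20\right) \left(-6\right) \left(\left(20 + 7\right) + \left(6 - 2\right)^{2}\right) = \left(-32 - 20\right) \left(-6\right) \left(27 + 4^{2}\right) = \left(-52\right) \left(-6\right) \left(27 + 16\right) = 312 \cdot 43 = 13416$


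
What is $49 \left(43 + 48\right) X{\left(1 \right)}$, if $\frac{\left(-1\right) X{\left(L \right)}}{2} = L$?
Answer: $-8918$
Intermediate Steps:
$X{\left(L \right)} = - 2 L$
$49 \left(43 + 48\right) X{\left(1 \right)} = 49 \left(43 + 48\right) \left(\left(-2\right) 1\right) = 49 \cdot 91 \left(-2\right) = 4459 \left(-2\right) = -8918$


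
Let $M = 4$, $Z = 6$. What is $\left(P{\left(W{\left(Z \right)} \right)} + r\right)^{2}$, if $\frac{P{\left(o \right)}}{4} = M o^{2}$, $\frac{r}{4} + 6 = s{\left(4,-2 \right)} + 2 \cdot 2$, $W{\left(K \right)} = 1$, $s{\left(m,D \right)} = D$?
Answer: $0$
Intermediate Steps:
$r = -16$ ($r = -24 + 4 \left(-2 + 2 \cdot 2\right) = -24 + 4 \left(-2 + 4\right) = -24 + 4 \cdot 2 = -24 + 8 = -16$)
$P{\left(o \right)} = 16 o^{2}$ ($P{\left(o \right)} = 4 \cdot 4 o^{2} = 16 o^{2}$)
$\left(P{\left(W{\left(Z \right)} \right)} + r\right)^{2} = \left(16 \cdot 1^{2} - 16\right)^{2} = \left(16 \cdot 1 - 16\right)^{2} = \left(16 - 16\right)^{2} = 0^{2} = 0$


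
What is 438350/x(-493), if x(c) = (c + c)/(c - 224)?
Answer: 157148475/493 ≈ 3.1876e+5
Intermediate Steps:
x(c) = 2*c/(-224 + c) (x(c) = (2*c)/(-224 + c) = 2*c/(-224 + c))
438350/x(-493) = 438350/((2*(-493)/(-224 - 493))) = 438350/((2*(-493)/(-717))) = 438350/((2*(-493)*(-1/717))) = 438350/(986/717) = 438350*(717/986) = 157148475/493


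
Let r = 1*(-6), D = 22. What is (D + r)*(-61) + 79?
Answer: -897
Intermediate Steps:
r = -6
(D + r)*(-61) + 79 = (22 - 6)*(-61) + 79 = 16*(-61) + 79 = -976 + 79 = -897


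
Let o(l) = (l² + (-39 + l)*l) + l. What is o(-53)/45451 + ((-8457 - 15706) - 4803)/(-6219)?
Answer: 1363997074/282659769 ≈ 4.8256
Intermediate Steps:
o(l) = l + l² + l*(-39 + l) (o(l) = (l² + l*(-39 + l)) + l = l + l² + l*(-39 + l))
o(-53)/45451 + ((-8457 - 15706) - 4803)/(-6219) = (2*(-53)*(-19 - 53))/45451 + ((-8457 - 15706) - 4803)/(-6219) = (2*(-53)*(-72))*(1/45451) + (-24163 - 4803)*(-1/6219) = 7632*(1/45451) - 28966*(-1/6219) = 7632/45451 + 28966/6219 = 1363997074/282659769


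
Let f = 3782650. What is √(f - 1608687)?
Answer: √2173963 ≈ 1474.4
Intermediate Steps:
√(f - 1608687) = √(3782650 - 1608687) = √2173963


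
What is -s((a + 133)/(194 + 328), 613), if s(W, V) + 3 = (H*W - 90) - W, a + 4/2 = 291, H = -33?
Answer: 31447/261 ≈ 120.49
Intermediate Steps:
a = 289 (a = -2 + 291 = 289)
s(W, V) = -93 - 34*W (s(W, V) = -3 + ((-33*W - 90) - W) = -3 + ((-90 - 33*W) - W) = -3 + (-90 - 34*W) = -93 - 34*W)
-s((a + 133)/(194 + 328), 613) = -(-93 - 34*(289 + 133)/(194 + 328)) = -(-93 - 14348/522) = -(-93 - 34*211/261) = -(-93 - 7174/261) = -1*(-31447/261) = 31447/261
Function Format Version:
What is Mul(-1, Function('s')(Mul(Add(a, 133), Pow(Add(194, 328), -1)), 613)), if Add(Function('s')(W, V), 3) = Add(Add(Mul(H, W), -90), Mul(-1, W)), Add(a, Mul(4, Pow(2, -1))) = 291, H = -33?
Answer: Rational(31447, 261) ≈ 120.49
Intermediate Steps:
a = 289 (a = Add(-2, 291) = 289)
Function('s')(W, V) = Add(-93, Mul(-34, W)) (Function('s')(W, V) = Add(-3, Add(Add(Mul(-33, W), -90), Mul(-1, W))) = Add(-3, Add(Add(-90, Mul(-33, W)), Mul(-1, W))) = Add(-3, Add(-90, Mul(-34, W))) = Add(-93, Mul(-34, W)))
Mul(-1, Function('s')(Mul(Add(a, 133), Pow(Add(194, 328), -1)), 613)) = Mul(-1, Add(-93, Mul(-34, Mul(Add(289, 133), Pow(Add(194, 328), -1))))) = Mul(-1, Add(-93, Mul(-34, Mul(422, Pow(522, -1))))) = Mul(-1, Add(-93, Mul(-34, Mul(422, Rational(1, 522))))) = Mul(-1, Add(-93, Mul(-34, Rational(211, 261)))) = Mul(-1, Add(-93, Rational(-7174, 261))) = Mul(-1, Rational(-31447, 261)) = Rational(31447, 261)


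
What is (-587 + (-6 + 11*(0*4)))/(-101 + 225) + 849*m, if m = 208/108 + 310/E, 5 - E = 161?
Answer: -823859/14508 ≈ -56.786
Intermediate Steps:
E = -156 (E = 5 - 1*161 = 5 - 161 = -156)
m = -43/702 (m = 208/108 + 310/(-156) = 208*(1/108) + 310*(-1/156) = 52/27 - 155/78 = -43/702 ≈ -0.061254)
(-587 + (-6 + 11*(0*4)))/(-101 + 225) + 849*m = (-587 + (-6 + 11*(0*4)))/(-101 + 225) + 849*(-43/702) = (-587 + (-6 + 11*0))/124 - 12169/234 = (-587 + (-6 + 0))*(1/124) - 12169/234 = (-587 - 6)*(1/124) - 12169/234 = -593*1/124 - 12169/234 = -593/124 - 12169/234 = -823859/14508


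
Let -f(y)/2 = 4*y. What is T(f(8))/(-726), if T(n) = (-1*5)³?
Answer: 125/726 ≈ 0.17218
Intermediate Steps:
f(y) = -8*y
T(n) = -125 (T(n) = (-5)³ = -125)
T(f(8))/(-726) = -125/(-726) = -125*(-1/726) = 125/726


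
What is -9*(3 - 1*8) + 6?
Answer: 51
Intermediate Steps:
-9*(3 - 1*8) + 6 = -9*(3 - 8) + 6 = -9*(-5) + 6 = 45 + 6 = 51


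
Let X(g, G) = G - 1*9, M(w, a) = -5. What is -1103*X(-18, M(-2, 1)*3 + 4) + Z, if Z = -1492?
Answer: 20568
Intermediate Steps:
X(g, G) = -9 + G (X(g, G) = G - 9 = -9 + G)
-1103*X(-18, M(-2, 1)*3 + 4) + Z = -1103*(-9 + (-5*3 + 4)) - 1492 = -1103*(-9 + (-15 + 4)) - 1492 = -1103*(-9 - 11) - 1492 = -1103*(-20) - 1492 = 22060 - 1492 = 20568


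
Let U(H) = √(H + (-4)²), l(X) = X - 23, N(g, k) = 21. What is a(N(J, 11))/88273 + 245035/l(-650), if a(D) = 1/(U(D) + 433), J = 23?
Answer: -4054581989992451/11136097616508 - √37/16546950396 ≈ -364.09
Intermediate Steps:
l(X) = -23 + X
U(H) = √(16 + H) (U(H) = √(H + 16) = √(16 + H))
a(D) = 1/(433 + √(16 + D)) (a(D) = 1/(√(16 + D) + 433) = 1/(433 + √(16 + D)))
a(N(J, 11))/88273 + 245035/l(-650) = 1/((433 + √(16 + 21))*88273) + 245035/(-23 - 650) = (1/88273)/(433 + √37) + 245035/(-673) = 1/(88273*(433 + √37)) + 245035*(-1/673) = 1/(88273*(433 + √37)) - 245035/673 = -245035/673 + 1/(88273*(433 + √37))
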